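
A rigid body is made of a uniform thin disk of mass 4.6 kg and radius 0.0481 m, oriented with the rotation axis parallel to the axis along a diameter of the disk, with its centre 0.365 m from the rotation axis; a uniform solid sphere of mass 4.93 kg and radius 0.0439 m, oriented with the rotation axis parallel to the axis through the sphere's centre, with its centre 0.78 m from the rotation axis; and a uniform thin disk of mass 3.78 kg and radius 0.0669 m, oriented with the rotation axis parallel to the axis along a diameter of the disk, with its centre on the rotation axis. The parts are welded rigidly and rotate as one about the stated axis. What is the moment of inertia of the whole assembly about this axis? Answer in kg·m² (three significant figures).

Thin disk: I_cm = (1/4)MR² = (1/4)(4.6)(0.0481)² = 0.0026607 kg·m²; centre at d = 0.365 m, so the parallel axis theorem gives I = 0.0026607 + (4.6)(0.365)² = 0.6155 kg·m².
Solid sphere: I_cm = (2/5)MR² = (2/5)(4.93)(0.0439)² = 0.0038005 kg·m²; centre at d = 0.78 m, so the parallel axis theorem gives I = 0.0038005 + (4.93)(0.78)² = 3.0032 kg·m².
Thin disk: I_cm = (1/4)MR² = (1/4)(3.78)(0.0669)² = 0.0042295 kg·m²; axis through the centre, so I = 0.0042295 kg·m².
Total I = 0.6155 + 3.0032 + 0.0042295 = 3.6229 kg·m².

3.62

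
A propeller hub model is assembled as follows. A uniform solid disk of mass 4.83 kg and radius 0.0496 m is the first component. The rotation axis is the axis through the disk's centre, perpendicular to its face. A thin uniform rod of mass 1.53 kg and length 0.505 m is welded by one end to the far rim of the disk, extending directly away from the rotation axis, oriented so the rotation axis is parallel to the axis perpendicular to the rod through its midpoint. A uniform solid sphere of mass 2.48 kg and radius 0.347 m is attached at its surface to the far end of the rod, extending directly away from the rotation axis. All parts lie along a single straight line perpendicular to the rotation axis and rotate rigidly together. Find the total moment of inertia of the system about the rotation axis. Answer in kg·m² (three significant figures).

Solid disk: I_cm = (1/2)MR² = (1/2)(4.83)(0.0496)² = 0.0059413 kg·m²; axis through the centre, so I = 0.0059413 kg·m².
Thin rod: I_cm = (1/12)ML² = (1/12)(1.53)(0.505)² = 0.032516 kg·m²; centre at d = 0.0496 + 0.2525 = 0.3021 m, so the parallel axis theorem gives I = 0.032516 + (1.53)(0.3021)² = 0.17215 kg·m².
Solid sphere: I_cm = (2/5)MR² = (2/5)(2.48)(0.347)² = 0.11945 kg·m²; centre at d = 0.0496 + 0.2525 + 0.2525 + 0.347 = 0.9016 m, so the parallel axis theorem gives I = 0.11945 + (2.48)(0.9016)² = 2.1354 kg·m².
Total I = 0.0059413 + 0.17215 + 2.1354 = 2.3135 kg·m².

2.31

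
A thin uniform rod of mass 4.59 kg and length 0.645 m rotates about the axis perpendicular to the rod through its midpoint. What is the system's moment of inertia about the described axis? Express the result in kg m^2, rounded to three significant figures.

0.159

I_cm = (1/12)ML² = (1/12)(4.59)(0.645)² = 0.15913 kg m^2; axis through the centre, so I = 0.15913 kg m^2.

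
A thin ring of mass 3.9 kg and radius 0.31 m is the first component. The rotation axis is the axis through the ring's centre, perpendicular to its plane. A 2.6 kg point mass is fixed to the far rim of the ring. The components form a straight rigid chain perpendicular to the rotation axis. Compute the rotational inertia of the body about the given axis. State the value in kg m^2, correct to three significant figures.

0.625

Thin ring: I_cm = MR² = (3.9)(0.31)² = 0.37479 kg m^2; axis through the centre, so I = 0.37479 kg m^2.
Point mass: I_cm = 0; centre at d = 0.31 m, so I = I_cm + Md² gives I = 0 + (2.6)(0.31)² = 0.24986 kg m^2.
Total I = 0.37479 + 0.24986 = 0.62465 kg m^2.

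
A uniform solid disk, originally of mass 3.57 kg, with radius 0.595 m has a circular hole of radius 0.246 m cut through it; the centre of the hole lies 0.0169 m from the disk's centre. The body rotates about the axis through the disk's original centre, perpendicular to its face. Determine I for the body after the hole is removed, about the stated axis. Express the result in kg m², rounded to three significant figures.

Unpierced body about its centre: I₀ = (1/2)MR² = (1/2)(3.57)(0.595)² = 0.63193 kg m².
The removed disk has mass m = M·(r/R)² = (3.57)(0.246/0.595)² = 0.61025 kg (same uniform areal density).
Its moment of inertia about the rotation axis (parallel-axis theorem): I_hole = (1/2)mr² + md² = (1/2)(0.61025)(0.246)² + (0.61025)(0.0169)² = 0.018639 kg m².
Treating the hole as negative mass, I = I₀ − I_hole = 0.63193 − 0.018639 = 0.6133 kg m².

0.613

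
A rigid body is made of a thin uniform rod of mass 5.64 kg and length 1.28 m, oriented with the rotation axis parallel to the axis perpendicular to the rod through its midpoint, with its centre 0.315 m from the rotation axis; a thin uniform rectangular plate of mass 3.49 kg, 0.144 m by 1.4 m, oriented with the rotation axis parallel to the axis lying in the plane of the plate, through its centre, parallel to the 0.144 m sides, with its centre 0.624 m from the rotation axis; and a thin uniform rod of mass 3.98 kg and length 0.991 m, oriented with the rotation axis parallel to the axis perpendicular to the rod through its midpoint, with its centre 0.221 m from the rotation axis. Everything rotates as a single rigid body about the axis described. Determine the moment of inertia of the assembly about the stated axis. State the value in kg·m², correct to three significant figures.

3.78

Thin rod: I_cm = (1/12)ML² = (1/12)(5.64)(1.28)² = 0.77005 kg·m²; centre at d = 0.315 m, so I = I_cm + Md² gives I = 0.77005 + (5.64)(0.315)² = 1.3297 kg·m².
Rectangular plate: I_cm = (1/12)Mb² = (1/12)(3.49)(1.4)² = 0.57003 kg·m²; centre at d = 0.624 m, so I = I_cm + Md² gives I = 0.57003 + (3.49)(0.624)² = 1.929 kg·m².
Thin rod: I_cm = (1/12)ML² = (1/12)(3.98)(0.991)² = 0.32572 kg·m²; centre at d = 0.221 m, so I = I_cm + Md² gives I = 0.32572 + (3.98)(0.221)² = 0.52011 kg·m².
Total I = 1.3297 + 1.929 + 0.52011 = 3.7787 kg·m².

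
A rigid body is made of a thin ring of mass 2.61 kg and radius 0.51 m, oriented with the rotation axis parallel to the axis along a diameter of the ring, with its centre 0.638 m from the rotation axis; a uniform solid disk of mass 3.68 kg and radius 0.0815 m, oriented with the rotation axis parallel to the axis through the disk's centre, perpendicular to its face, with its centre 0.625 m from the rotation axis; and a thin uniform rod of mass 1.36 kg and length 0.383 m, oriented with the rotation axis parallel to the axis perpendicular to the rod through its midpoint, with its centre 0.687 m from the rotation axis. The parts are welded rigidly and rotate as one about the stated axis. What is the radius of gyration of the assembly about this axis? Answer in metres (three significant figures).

Thin ring: I_cm = (1/2)MR² = (1/2)(2.61)(0.51)² = 0.33943 kg·m²; centre at d = 0.638 m, so the parallel axis theorem gives I = 0.33943 + (2.61)(0.638)² = 1.4018 kg·m².
Solid disk: I_cm = (1/2)MR² = (1/2)(3.68)(0.0815)² = 0.012222 kg·m²; centre at d = 0.625 m, so the parallel axis theorem gives I = 0.012222 + (3.68)(0.625)² = 1.4497 kg·m².
Thin rod: I_cm = (1/12)ML² = (1/12)(1.36)(0.383)² = 0.016625 kg·m²; centre at d = 0.687 m, so the parallel axis theorem gives I = 0.016625 + (1.36)(0.687)² = 0.6585 kg·m².
Total I = 3.51 kg·m²; total mass M = 7.65 kg.
k = √(I/M) = √(3.51/7.65) = 0.67737 m.

0.677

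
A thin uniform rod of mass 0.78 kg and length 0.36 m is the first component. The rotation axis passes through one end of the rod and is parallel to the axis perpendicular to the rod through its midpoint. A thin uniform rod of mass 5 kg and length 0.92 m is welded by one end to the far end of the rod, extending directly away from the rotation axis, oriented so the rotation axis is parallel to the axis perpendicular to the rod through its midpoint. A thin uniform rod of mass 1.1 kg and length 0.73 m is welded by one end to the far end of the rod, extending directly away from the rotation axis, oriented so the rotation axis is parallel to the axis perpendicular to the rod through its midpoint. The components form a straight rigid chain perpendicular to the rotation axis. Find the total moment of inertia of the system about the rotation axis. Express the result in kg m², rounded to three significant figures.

Thin rod: I_cm = (1/12)ML² = (1/12)(0.78)(0.36)² = 0.008424 kg m²; centre at d = 0.18 m, so I = I_cm + Md² gives I = 0.008424 + (0.78)(0.18)² = 0.033696 kg m².
Thin rod: I_cm = (1/12)ML² = (1/12)(5)(0.92)² = 0.35267 kg m²; centre at d = 0.18 + 0.18 + 0.46 = 0.82 m, so I = I_cm + Md² gives I = 0.35267 + (5)(0.82)² = 3.7147 kg m².
Thin rod: I_cm = (1/12)ML² = (1/12)(1.1)(0.73)² = 0.048849 kg m²; centre at d = 0.18 + 0.18 + 0.46 + 0.46 + 0.365 = 1.645 m, so I = I_cm + Md² gives I = 0.048849 + (1.1)(1.645)² = 3.0255 kg m².
Total I = 0.033696 + 3.7147 + 3.0255 = 6.7738 kg m².

6.77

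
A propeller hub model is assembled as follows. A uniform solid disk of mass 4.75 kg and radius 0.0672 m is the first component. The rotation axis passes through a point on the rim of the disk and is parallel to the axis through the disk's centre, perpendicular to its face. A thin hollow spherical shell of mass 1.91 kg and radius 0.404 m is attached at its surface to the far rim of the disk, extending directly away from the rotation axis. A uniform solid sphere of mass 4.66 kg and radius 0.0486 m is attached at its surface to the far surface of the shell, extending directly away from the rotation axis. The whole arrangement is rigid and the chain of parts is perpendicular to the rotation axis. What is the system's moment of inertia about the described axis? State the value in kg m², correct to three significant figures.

5.37

Solid disk: I_cm = (1/2)MR² = (1/2)(4.75)(0.0672)² = 0.010725 kg m²; centre at d = 0.0672 m, so I = I_cm + Md² gives I = 0.010725 + (4.75)(0.0672)² = 0.032175 kg m².
Spherical shell: I_cm = (2/3)MR² = (2/3)(1.91)(0.404)² = 0.20783 kg m²; centre at d = 0.0672 + 0.0672 + 0.404 = 0.5384 m, so I = I_cm + Md² gives I = 0.20783 + (1.91)(0.5384)² = 0.76149 kg m².
Solid sphere: I_cm = (2/5)MR² = (2/5)(4.66)(0.0486)² = 0.0044027 kg m²; centre at d = 0.0672 + 0.0672 + 0.404 + 0.404 + 0.0486 = 0.991 m, so I = I_cm + Md² gives I = 0.0044027 + (4.66)(0.991)² = 4.5809 kg m².
Total I = 0.032175 + 0.76149 + 4.5809 = 5.3746 kg m².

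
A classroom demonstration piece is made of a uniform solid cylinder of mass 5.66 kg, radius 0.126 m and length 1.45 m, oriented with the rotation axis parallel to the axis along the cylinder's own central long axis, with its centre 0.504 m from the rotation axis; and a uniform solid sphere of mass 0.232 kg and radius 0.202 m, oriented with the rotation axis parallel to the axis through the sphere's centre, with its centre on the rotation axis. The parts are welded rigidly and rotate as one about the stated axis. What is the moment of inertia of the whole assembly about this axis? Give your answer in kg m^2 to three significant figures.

Solid cylinder: I_cm = (1/2)MR² = (1/2)(5.66)(0.126)² = 0.044929 kg m^2; centre at d = 0.504 m, so the parallel axis theorem gives I = 0.044929 + (5.66)(0.504)² = 1.4827 kg m^2.
Solid sphere: I_cm = (2/5)MR² = (2/5)(0.232)(0.202)² = 0.0037866 kg m^2; axis through the centre, so I = 0.0037866 kg m^2.
Total I = 1.4827 + 0.0037866 = 1.4864 kg m^2.

1.49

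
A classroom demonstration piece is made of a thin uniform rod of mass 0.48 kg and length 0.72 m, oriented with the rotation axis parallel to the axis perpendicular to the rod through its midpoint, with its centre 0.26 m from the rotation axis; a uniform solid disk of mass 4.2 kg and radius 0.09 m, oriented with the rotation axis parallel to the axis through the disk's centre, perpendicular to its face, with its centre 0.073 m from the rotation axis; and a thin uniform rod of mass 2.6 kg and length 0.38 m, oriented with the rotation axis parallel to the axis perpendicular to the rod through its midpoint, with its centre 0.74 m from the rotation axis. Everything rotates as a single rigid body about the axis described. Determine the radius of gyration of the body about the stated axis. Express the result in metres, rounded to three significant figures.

Thin rod: I_cm = (1/12)ML² = (1/12)(0.48)(0.72)² = 0.020736 kg m²; centre at d = 0.26 m, so I = I_cm + Md² gives I = 0.020736 + (0.48)(0.26)² = 0.053184 kg m².
Solid disk: I_cm = (1/2)MR² = (1/2)(4.2)(0.09)² = 0.01701 kg m²; centre at d = 0.073 m, so I = I_cm + Md² gives I = 0.01701 + (4.2)(0.073)² = 0.039392 kg m².
Thin rod: I_cm = (1/12)ML² = (1/12)(2.6)(0.38)² = 0.031287 kg m²; centre at d = 0.74 m, so I = I_cm + Md² gives I = 0.031287 + (2.6)(0.74)² = 1.455 kg m².
Total I = 1.5476 kg m²; total mass M = 7.28 kg.
k = √(I/M) = √(1.5476/7.28) = 0.46107 m.

0.461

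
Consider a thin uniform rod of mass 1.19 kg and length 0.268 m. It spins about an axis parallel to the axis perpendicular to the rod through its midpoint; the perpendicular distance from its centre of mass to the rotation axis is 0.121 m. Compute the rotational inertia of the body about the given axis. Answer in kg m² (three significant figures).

I_cm = (1/12)ML² = (1/12)(1.19)(0.268)² = 0.0071225 kg m²; centre at d = 0.121 m, so I = I_cm + Md² gives I = 0.0071225 + (1.19)(0.121)² = 0.024545 kg m².

0.0245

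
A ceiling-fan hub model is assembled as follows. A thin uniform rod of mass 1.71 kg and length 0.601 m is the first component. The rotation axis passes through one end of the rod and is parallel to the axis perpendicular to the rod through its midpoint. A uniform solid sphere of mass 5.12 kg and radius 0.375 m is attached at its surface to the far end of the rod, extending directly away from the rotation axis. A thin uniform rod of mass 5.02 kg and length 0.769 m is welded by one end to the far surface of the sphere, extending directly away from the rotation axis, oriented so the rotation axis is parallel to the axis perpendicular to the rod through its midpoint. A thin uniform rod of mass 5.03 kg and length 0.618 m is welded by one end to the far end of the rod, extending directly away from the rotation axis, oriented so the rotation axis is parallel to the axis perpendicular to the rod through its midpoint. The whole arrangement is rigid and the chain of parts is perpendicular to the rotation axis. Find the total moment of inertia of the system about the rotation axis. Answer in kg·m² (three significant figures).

Thin rod: I_cm = (1/12)ML² = (1/12)(1.71)(0.601)² = 0.051471 kg·m²; centre at d = 0.3005 m, so the parallel axis theorem gives I = 0.051471 + (1.71)(0.3005)² = 0.20588 kg·m².
Solid sphere: I_cm = (2/5)MR² = (2/5)(5.12)(0.375)² = 0.288 kg·m²; centre at d = 0.3005 + 0.3005 + 0.375 = 0.976 m, so the parallel axis theorem gives I = 0.288 + (5.12)(0.976)² = 5.1652 kg·m².
Thin rod: I_cm = (1/12)ML² = (1/12)(5.02)(0.769)² = 0.24739 kg·m²; centre at d = 0.3005 + 0.3005 + 0.375 + 0.375 + 0.3845 = 1.7355 m, so the parallel axis theorem gives I = 0.24739 + (5.02)(1.7355)² = 15.367 kg·m².
Thin rod: I_cm = (1/12)ML² = (1/12)(5.03)(0.618)² = 0.16009 kg·m²; centre at d = 0.3005 + 0.3005 + 0.375 + 0.375 + 0.3845 + 0.3845 + 0.309 = 2.429 m, so the parallel axis theorem gives I = 0.16009 + (5.03)(2.429)² = 29.837 kg·m².
Total I = 0.20588 + 5.1652 + 15.367 + 29.837 = 50.576 kg·m².

50.6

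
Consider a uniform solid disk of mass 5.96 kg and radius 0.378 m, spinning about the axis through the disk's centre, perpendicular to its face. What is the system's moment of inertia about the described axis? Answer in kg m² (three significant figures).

0.426

I_cm = (1/2)MR² = (1/2)(5.96)(0.378)² = 0.42579 kg m²; axis through the centre, so I = 0.42579 kg m².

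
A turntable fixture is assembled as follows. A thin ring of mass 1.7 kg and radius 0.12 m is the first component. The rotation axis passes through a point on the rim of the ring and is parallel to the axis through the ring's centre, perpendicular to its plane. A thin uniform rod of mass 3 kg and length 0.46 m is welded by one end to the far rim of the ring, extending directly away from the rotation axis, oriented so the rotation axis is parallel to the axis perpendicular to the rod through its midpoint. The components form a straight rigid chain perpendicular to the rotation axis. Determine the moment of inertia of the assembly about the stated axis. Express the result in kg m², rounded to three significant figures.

Thin ring: I_cm = MR² = (1.7)(0.12)² = 0.02448 kg m²; centre at d = 0.12 m, so the parallel axis theorem gives I = 0.02448 + (1.7)(0.12)² = 0.04896 kg m².
Thin rod: I_cm = (1/12)ML² = (1/12)(3)(0.46)² = 0.0529 kg m²; centre at d = 0.12 + 0.12 + 0.23 = 0.47 m, so the parallel axis theorem gives I = 0.0529 + (3)(0.47)² = 0.7156 kg m².
Total I = 0.04896 + 0.7156 = 0.76456 kg m².

0.765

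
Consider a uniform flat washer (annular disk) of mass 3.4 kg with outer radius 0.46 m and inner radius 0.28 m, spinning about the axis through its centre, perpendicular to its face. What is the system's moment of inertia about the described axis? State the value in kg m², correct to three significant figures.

0.493

I_cm = (1/2)M(R²+r²) = (1/2)(3.4)[(0.46)² + (0.28)²] = 0.493 kg m²; axis through the centre, so I = 0.493 kg m².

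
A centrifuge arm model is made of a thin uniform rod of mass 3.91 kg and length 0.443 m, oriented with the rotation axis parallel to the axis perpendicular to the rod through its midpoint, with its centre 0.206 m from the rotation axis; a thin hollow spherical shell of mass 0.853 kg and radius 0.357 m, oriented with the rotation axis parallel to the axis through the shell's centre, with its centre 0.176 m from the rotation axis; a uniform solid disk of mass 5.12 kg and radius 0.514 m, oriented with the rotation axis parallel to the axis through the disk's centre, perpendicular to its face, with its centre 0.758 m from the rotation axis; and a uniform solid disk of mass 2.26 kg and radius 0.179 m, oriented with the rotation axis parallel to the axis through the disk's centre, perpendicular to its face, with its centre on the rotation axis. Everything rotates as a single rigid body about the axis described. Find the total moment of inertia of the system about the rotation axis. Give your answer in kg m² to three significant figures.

3.98

Thin rod: I_cm = (1/12)ML² = (1/12)(3.91)(0.443)² = 0.063944 kg m²; centre at d = 0.206 m, so I = I_cm + Md² gives I = 0.063944 + (3.91)(0.206)² = 0.22987 kg m².
Spherical shell: I_cm = (2/3)MR² = (2/3)(0.853)(0.357)² = 0.072476 kg m²; centre at d = 0.176 m, so I = I_cm + Md² gives I = 0.072476 + (0.853)(0.176)² = 0.098899 kg m².
Solid disk: I_cm = (1/2)MR² = (1/2)(5.12)(0.514)² = 0.67634 kg m²; centre at d = 0.758 m, so I = I_cm + Md² gives I = 0.67634 + (5.12)(0.758)² = 3.6181 kg m².
Solid disk: I_cm = (1/2)MR² = (1/2)(2.26)(0.179)² = 0.036206 kg m²; axis through the centre, so I = 0.036206 kg m².
Total I = 0.22987 + 0.098899 + 3.6181 + 0.036206 = 3.9831 kg m².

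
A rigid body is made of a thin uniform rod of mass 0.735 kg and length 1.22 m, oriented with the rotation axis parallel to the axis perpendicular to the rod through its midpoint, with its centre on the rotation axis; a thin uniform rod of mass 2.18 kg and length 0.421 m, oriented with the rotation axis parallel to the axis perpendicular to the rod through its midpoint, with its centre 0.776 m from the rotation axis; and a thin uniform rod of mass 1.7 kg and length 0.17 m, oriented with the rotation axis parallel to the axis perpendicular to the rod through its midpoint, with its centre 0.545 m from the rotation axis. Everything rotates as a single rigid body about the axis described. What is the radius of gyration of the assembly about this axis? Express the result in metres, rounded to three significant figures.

0.649

Thin rod: I_cm = (1/12)ML² = (1/12)(0.735)(1.22)² = 0.091164 kg m^2; axis through the centre, so I = 0.091164 kg m^2.
Thin rod: I_cm = (1/12)ML² = (1/12)(2.18)(0.421)² = 0.032199 kg m^2; centre at d = 0.776 m, so I = I_cm + Md² gives I = 0.032199 + (2.18)(0.776)² = 1.3449 kg m^2.
Thin rod: I_cm = (1/12)ML² = (1/12)(1.7)(0.17)² = 0.0040942 kg m^2; centre at d = 0.545 m, so I = I_cm + Md² gives I = 0.0040942 + (1.7)(0.545)² = 0.50904 kg m^2.
Total I = 1.9451 kg m^2; total mass M = 4.615 kg.
k = √(I/M) = √(1.9451/4.615) = 0.64922 m.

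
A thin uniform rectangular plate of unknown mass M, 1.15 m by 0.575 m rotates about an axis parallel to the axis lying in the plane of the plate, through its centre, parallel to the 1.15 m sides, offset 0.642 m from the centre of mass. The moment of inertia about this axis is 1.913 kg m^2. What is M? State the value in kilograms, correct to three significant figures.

I = I_cm + Md² = (1/12)Mb² + Md² = M·[0.0833333·(0.575)² + (0.642)²] = M·0.43972.
So M = 1.913 / 0.43972 = 4.3505 kg.

4.35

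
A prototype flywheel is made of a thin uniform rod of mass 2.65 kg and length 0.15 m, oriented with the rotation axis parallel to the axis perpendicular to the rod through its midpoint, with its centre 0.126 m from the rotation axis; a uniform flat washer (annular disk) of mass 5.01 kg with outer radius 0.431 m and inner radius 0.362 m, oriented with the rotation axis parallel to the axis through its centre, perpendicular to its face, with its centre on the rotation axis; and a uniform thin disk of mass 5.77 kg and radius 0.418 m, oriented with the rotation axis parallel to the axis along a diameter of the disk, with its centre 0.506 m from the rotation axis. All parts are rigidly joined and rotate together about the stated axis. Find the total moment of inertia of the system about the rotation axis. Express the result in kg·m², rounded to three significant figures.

2.57

Thin rod: I_cm = (1/12)ML² = (1/12)(2.65)(0.15)² = 0.0049688 kg·m²; centre at d = 0.126 m, so the parallel axis theorem gives I = 0.0049688 + (2.65)(0.126)² = 0.04704 kg·m².
Annular disk: I_cm = (1/2)M(R²+r²) = (1/2)(5.01)[(0.431)² + (0.362)²] = 0.7936 kg·m²; axis through the centre, so I = 0.7936 kg·m².
Thin disk: I_cm = (1/4)MR² = (1/4)(5.77)(0.418)² = 0.25204 kg·m²; centre at d = 0.506 m, so the parallel axis theorem gives I = 0.25204 + (5.77)(0.506)² = 1.7294 kg·m².
Total I = 0.04704 + 0.7936 + 1.7294 = 2.57 kg·m².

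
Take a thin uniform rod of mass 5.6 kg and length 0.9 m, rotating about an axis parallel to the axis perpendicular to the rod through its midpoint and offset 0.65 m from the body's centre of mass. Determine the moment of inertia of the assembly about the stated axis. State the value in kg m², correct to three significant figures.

I_cm = (1/12)ML² = (1/12)(5.6)(0.9)² = 0.378 kg m²; centre at d = 0.65 m, so I = I_cm + Md² gives I = 0.378 + (5.6)(0.65)² = 2.744 kg m².

2.74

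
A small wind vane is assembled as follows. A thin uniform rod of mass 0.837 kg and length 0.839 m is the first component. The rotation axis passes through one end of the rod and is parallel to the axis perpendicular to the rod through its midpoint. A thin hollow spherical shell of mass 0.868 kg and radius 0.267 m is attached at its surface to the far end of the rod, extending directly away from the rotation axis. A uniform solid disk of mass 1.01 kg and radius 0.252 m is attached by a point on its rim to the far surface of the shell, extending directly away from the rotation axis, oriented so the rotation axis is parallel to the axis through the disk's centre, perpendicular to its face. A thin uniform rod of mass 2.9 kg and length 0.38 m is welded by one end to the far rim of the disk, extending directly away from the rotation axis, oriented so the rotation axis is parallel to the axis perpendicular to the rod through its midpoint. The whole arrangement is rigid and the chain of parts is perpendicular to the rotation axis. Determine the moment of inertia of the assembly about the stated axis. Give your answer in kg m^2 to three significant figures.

Thin rod: I_cm = (1/12)ML² = (1/12)(0.837)(0.839)² = 0.049098 kg m^2; centre at d = 0.4195 m, so the parallel axis theorem gives I = 0.049098 + (0.837)(0.4195)² = 0.19639 kg m^2.
Spherical shell: I_cm = (2/3)MR² = (2/3)(0.868)(0.267)² = 0.041253 kg m^2; centre at d = 0.4195 + 0.4195 + 0.267 = 1.106 m, so the parallel axis theorem gives I = 0.041253 + (0.868)(1.106)² = 1.103 kg m^2.
Solid disk: I_cm = (1/2)MR² = (1/2)(1.01)(0.252)² = 0.03207 kg m^2; centre at d = 0.4195 + 0.4195 + 0.267 + 0.267 + 0.252 = 1.625 m, so the parallel axis theorem gives I = 0.03207 + (1.01)(1.625)² = 2.6991 kg m^2.
Thin rod: I_cm = (1/12)ML² = (1/12)(2.9)(0.38)² = 0.034897 kg m^2; centre at d = 0.4195 + 0.4195 + 0.267 + 0.267 + 0.252 + 0.252 + 0.19 = 2.067 m, so the parallel axis theorem gives I = 0.034897 + (2.9)(2.067)² = 12.425 kg m^2.
Total I = 0.19639 + 1.103 + 2.6991 + 12.425 = 16.424 kg m^2.

16.4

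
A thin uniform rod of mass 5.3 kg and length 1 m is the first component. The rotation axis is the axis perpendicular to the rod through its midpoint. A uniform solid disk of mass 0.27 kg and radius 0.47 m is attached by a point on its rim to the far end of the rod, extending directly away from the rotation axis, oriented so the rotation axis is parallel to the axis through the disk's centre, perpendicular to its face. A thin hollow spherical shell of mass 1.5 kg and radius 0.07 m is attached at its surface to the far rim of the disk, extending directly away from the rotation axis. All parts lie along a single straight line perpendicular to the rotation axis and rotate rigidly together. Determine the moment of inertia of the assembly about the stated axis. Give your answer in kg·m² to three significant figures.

Thin rod: I_cm = (1/12)ML² = (1/12)(5.3)(1)² = 0.44167 kg·m²; axis through the centre, so I = 0.44167 kg·m².
Solid disk: I_cm = (1/2)MR² = (1/2)(0.27)(0.47)² = 0.029822 kg·m²; centre at d = 0.5 + 0.47 = 0.97 m, so I = I_cm + Md² gives I = 0.029822 + (0.27)(0.97)² = 0.28386 kg·m².
Spherical shell: I_cm = (2/3)MR² = (2/3)(1.5)(0.07)² = 0.0049 kg·m²; centre at d = 0.5 + 0.47 + 0.47 + 0.07 = 1.51 m, so I = I_cm + Md² gives I = 0.0049 + (1.5)(1.51)² = 3.4251 kg·m².
Total I = 0.44167 + 0.28386 + 3.4251 = 4.1506 kg·m².

4.15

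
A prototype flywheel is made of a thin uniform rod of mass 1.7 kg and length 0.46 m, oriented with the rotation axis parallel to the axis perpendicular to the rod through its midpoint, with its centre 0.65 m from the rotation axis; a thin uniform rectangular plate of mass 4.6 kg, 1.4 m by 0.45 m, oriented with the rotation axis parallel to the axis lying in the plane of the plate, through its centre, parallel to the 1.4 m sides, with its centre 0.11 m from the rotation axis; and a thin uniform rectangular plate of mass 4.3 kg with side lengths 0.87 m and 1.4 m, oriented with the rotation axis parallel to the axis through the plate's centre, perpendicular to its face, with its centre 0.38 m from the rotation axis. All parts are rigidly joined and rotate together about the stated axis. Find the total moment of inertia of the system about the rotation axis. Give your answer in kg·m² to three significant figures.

Thin rod: I_cm = (1/12)ML² = (1/12)(1.7)(0.46)² = 0.029977 kg·m²; centre at d = 0.65 m, so I = I_cm + Md² gives I = 0.029977 + (1.7)(0.65)² = 0.74823 kg·m².
Rectangular plate: I_cm = (1/12)Mb² = (1/12)(4.6)(0.45)² = 0.077625 kg·m²; centre at d = 0.11 m, so I = I_cm + Md² gives I = 0.077625 + (4.6)(0.11)² = 0.13328 kg·m².
Rectangular plate: I_cm = (1/12)M(a²+b²) = (1/12)(4.3)[(0.87)² + (1.4)²] = 0.97356 kg·m²; centre at d = 0.38 m, so I = I_cm + Md² gives I = 0.97356 + (4.3)(0.38)² = 1.5945 kg·m².
Total I = 0.74823 + 0.13328 + 1.5945 = 2.476 kg·m².

2.48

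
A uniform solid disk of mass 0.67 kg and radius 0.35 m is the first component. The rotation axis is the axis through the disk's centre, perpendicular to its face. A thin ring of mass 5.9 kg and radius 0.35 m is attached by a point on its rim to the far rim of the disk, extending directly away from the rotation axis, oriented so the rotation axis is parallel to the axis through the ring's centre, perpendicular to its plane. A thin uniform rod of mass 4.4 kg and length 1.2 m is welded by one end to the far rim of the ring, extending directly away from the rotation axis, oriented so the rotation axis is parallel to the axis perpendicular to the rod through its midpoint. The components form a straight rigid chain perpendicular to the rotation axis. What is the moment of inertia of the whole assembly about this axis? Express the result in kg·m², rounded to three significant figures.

Solid disk: I_cm = (1/2)MR² = (1/2)(0.67)(0.35)² = 0.041037 kg·m²; axis through the centre, so I = 0.041037 kg·m².
Thin ring: I_cm = MR² = (5.9)(0.35)² = 0.72275 kg·m²; centre at d = 0.35 + 0.35 = 0.7 m, so the parallel axis theorem gives I = 0.72275 + (5.9)(0.7)² = 3.6138 kg·m².
Thin rod: I_cm = (1/12)ML² = (1/12)(4.4)(1.2)² = 0.528 kg·m²; centre at d = 0.35 + 0.35 + 0.35 + 0.6 = 1.65 m, so the parallel axis theorem gives I = 0.528 + (4.4)(1.65)² = 12.507 kg·m².
Total I = 0.041037 + 3.6138 + 12.507 = 16.162 kg·m².

16.2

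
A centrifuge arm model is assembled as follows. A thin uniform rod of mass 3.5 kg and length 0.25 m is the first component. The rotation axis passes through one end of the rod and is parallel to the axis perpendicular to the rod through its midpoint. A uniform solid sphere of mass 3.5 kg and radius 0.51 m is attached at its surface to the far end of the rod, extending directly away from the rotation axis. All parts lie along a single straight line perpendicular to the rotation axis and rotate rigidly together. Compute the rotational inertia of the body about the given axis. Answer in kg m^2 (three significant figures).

Thin rod: I_cm = (1/12)ML² = (1/12)(3.5)(0.25)² = 0.018229 kg m^2; centre at d = 0.125 m, so the parallel axis theorem gives I = 0.018229 + (3.5)(0.125)² = 0.072917 kg m^2.
Solid sphere: I_cm = (2/5)MR² = (2/5)(3.5)(0.51)² = 0.36414 kg m^2; centre at d = 0.125 + 0.125 + 0.51 = 0.76 m, so the parallel axis theorem gives I = 0.36414 + (3.5)(0.76)² = 2.3857 kg m^2.
Total I = 0.072917 + 2.3857 = 2.4587 kg m^2.

2.46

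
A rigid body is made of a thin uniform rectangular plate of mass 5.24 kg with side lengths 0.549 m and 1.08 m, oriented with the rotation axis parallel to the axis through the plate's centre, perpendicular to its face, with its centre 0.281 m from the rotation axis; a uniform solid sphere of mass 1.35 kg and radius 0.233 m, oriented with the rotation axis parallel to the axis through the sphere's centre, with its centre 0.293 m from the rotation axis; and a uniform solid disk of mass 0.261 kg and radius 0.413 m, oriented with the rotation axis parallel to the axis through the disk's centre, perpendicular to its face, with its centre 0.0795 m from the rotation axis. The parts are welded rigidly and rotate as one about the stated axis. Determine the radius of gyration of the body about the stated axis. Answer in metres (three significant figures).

0.423

Rectangular plate: I_cm = (1/12)M(a²+b²) = (1/12)(5.24)[(0.549)² + (1.08)²] = 0.64094 kg·m²; centre at d = 0.281 m, so the parallel axis theorem gives I = 0.64094 + (5.24)(0.281)² = 1.0547 kg·m².
Solid sphere: I_cm = (2/5)MR² = (2/5)(1.35)(0.233)² = 0.029316 kg·m²; centre at d = 0.293 m, so the parallel axis theorem gives I = 0.029316 + (1.35)(0.293)² = 0.14521 kg·m².
Solid disk: I_cm = (1/2)MR² = (1/2)(0.261)(0.413)² = 0.022259 kg·m²; centre at d = 0.0795 m, so the parallel axis theorem gives I = 0.022259 + (0.261)(0.0795)² = 0.023909 kg·m².
Total I = 1.2238 kg·m²; total mass M = 6.851 kg.
k = √(I/M) = √(1.2238/6.851) = 0.42265 m.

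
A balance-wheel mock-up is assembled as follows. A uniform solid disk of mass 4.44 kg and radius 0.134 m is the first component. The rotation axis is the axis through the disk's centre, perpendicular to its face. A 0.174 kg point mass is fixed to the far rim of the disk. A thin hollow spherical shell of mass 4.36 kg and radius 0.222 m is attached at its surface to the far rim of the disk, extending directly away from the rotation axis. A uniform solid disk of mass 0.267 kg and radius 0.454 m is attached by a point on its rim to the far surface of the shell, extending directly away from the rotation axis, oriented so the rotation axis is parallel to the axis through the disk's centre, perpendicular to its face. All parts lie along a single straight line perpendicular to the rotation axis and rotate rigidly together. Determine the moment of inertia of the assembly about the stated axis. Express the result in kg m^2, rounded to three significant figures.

Solid disk: I_cm = (1/2)MR² = (1/2)(4.44)(0.134)² = 0.039862 kg m^2; axis through the centre, so I = 0.039862 kg m^2.
Point mass: I_cm = 0; centre at d = 0.134 m, so I = I_cm + Md² gives I = 0 + (0.174)(0.134)² = 0.0031243 kg m^2.
Spherical shell: I_cm = (2/3)MR² = (2/3)(4.36)(0.222)² = 0.14325 kg m^2; centre at d = 0.134 + 0.222 = 0.356 m, so I = I_cm + Md² gives I = 0.14325 + (4.36)(0.356)² = 0.69582 kg m^2.
Solid disk: I_cm = (1/2)MR² = (1/2)(0.267)(0.454)² = 0.027516 kg m^2; centre at d = 0.134 + 0.222 + 0.222 + 0.454 = 1.032 m, so I = I_cm + Md² gives I = 0.027516 + (0.267)(1.032)² = 0.31188 kg m^2.
Total I = 0.039862 + 0.0031243 + 0.69582 + 0.31188 = 1.0507 kg m^2.

1.05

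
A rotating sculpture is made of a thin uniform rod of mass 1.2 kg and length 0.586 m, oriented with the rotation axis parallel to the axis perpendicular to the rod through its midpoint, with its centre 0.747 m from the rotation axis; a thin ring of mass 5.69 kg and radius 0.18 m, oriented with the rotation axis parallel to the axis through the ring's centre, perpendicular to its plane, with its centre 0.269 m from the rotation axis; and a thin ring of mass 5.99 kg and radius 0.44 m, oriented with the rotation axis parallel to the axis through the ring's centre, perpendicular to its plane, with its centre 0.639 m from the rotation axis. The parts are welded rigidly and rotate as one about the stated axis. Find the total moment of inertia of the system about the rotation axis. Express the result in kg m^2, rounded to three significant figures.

4.91

Thin rod: I_cm = (1/12)ML² = (1/12)(1.2)(0.586)² = 0.03434 kg m^2; centre at d = 0.747 m, so I = I_cm + Md² gives I = 0.03434 + (1.2)(0.747)² = 0.70395 kg m^2.
Thin ring: I_cm = MR² = (5.69)(0.18)² = 0.18436 kg m^2; centre at d = 0.269 m, so I = I_cm + Md² gives I = 0.18436 + (5.69)(0.269)² = 0.59609 kg m^2.
Thin ring: I_cm = MR² = (5.99)(0.44)² = 1.1597 kg m^2; centre at d = 0.639 m, so I = I_cm + Md² gives I = 1.1597 + (5.99)(0.639)² = 3.6055 kg m^2.
Total I = 0.70395 + 0.59609 + 3.6055 = 4.9055 kg m^2.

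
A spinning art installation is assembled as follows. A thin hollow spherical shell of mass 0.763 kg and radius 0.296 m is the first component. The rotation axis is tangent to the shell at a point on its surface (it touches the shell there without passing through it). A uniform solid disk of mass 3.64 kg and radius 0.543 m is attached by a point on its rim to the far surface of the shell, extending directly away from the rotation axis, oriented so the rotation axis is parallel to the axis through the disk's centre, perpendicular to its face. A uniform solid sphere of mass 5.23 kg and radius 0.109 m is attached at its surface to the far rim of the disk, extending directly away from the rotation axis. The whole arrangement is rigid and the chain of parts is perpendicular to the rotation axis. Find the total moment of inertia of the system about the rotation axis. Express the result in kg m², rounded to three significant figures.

Spherical shell: I_cm = (2/3)MR² = (2/3)(0.763)(0.296)² = 0.044567 kg m²; centre at d = 0.296 m, so the parallel axis theorem gives I = 0.044567 + (0.763)(0.296)² = 0.11142 kg m².
Solid disk: I_cm = (1/2)MR² = (1/2)(3.64)(0.543)² = 0.53663 kg m²; centre at d = 0.296 + 0.296 + 0.543 = 1.135 m, so the parallel axis theorem gives I = 0.53663 + (3.64)(1.135)² = 5.2258 kg m².
Solid sphere: I_cm = (2/5)MR² = (2/5)(5.23)(0.109)² = 0.024855 kg m²; centre at d = 0.296 + 0.296 + 0.543 + 0.543 + 0.109 = 1.787 m, so the parallel axis theorem gives I = 0.024855 + (5.23)(1.787)² = 16.726 kg m².
Total I = 0.11142 + 5.2258 + 16.726 = 22.063 kg m².

22.1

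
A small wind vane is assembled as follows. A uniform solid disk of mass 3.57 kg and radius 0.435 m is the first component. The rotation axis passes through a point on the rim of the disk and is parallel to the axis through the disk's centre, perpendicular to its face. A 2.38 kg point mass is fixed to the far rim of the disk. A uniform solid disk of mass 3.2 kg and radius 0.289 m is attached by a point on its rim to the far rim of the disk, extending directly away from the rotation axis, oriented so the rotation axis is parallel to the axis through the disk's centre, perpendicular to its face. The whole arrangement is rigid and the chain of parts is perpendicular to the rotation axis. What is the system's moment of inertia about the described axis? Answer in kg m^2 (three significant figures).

7.25

Solid disk: I_cm = (1/2)MR² = (1/2)(3.57)(0.435)² = 0.33777 kg m^2; centre at d = 0.435 m, so I = I_cm + Md² gives I = 0.33777 + (3.57)(0.435)² = 1.0133 kg m^2.
Point mass: I_cm = 0; centre at d = 0.435 + 0.435 = 0.87 m, so I = I_cm + Md² gives I = 0 + (2.38)(0.87)² = 1.8014 kg m^2.
Solid disk: I_cm = (1/2)MR² = (1/2)(3.2)(0.289)² = 0.13363 kg m^2; centre at d = 0.435 + 0.435 + 0.289 = 1.159 m, so I = I_cm + Md² gives I = 0.13363 + (3.2)(1.159)² = 4.4321 kg m^2.
Total I = 1.0133 + 1.8014 + 4.4321 = 7.2469 kg m^2.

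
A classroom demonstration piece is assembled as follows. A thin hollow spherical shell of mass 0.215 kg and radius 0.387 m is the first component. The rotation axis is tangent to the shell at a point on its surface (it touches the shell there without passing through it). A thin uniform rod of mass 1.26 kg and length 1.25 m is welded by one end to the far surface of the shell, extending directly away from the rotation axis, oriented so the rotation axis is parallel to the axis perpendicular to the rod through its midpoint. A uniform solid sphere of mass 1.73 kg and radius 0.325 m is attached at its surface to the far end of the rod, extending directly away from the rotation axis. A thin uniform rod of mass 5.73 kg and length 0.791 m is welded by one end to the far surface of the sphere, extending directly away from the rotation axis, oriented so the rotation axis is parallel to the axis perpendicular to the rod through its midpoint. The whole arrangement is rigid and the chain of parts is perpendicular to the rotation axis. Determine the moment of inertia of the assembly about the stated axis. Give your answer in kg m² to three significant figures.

66.6

Spherical shell: I_cm = (2/3)MR² = (2/3)(0.215)(0.387)² = 0.021467 kg m²; centre at d = 0.387 m, so the parallel axis theorem gives I = 0.021467 + (0.215)(0.387)² = 0.053667 kg m².
Thin rod: I_cm = (1/12)ML² = (1/12)(1.26)(1.25)² = 0.16406 kg m²; centre at d = 0.387 + 0.387 + 0.625 = 1.399 m, so the parallel axis theorem gives I = 0.16406 + (1.26)(1.399)² = 2.6301 kg m².
Solid sphere: I_cm = (2/5)MR² = (2/5)(1.73)(0.325)² = 0.073093 kg m²; centre at d = 0.387 + 0.387 + 0.625 + 0.625 + 0.325 = 2.349 m, so the parallel axis theorem gives I = 0.073093 + (1.73)(2.349)² = 9.6189 kg m².
Thin rod: I_cm = (1/12)ML² = (1/12)(5.73)(0.791)² = 0.29876 kg m²; centre at d = 0.387 + 0.387 + 0.625 + 0.625 + 0.325 + 0.325 + 0.3955 = 3.0695 m, so the parallel axis theorem gives I = 0.29876 + (5.73)(3.0695)² = 54.286 kg m².
Total I = 0.053667 + 2.6301 + 9.6189 + 54.286 = 66.589 kg m².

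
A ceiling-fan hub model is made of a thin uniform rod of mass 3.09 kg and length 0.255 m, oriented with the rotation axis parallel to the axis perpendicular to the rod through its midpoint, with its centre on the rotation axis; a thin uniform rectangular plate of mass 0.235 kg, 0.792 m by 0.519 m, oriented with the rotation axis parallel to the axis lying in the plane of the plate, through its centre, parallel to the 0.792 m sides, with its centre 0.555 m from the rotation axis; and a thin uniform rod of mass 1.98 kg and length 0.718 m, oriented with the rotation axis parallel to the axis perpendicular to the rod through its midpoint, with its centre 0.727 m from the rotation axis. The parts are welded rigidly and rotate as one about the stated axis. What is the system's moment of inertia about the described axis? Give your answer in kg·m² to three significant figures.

Thin rod: I_cm = (1/12)ML² = (1/12)(3.09)(0.255)² = 0.016744 kg·m²; axis through the centre, so I = 0.016744 kg·m².
Rectangular plate: I_cm = (1/12)Mb² = (1/12)(0.235)(0.519)² = 0.005275 kg·m²; centre at d = 0.555 m, so I = I_cm + Md² gives I = 0.005275 + (0.235)(0.555)² = 0.077661 kg·m².
Thin rod: I_cm = (1/12)ML² = (1/12)(1.98)(0.718)² = 0.085061 kg·m²; centre at d = 0.727 m, so I = I_cm + Md² gives I = 0.085061 + (1.98)(0.727)² = 1.1315 kg·m².
Total I = 0.016744 + 0.077661 + 1.1315 = 1.226 kg·m².

1.23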